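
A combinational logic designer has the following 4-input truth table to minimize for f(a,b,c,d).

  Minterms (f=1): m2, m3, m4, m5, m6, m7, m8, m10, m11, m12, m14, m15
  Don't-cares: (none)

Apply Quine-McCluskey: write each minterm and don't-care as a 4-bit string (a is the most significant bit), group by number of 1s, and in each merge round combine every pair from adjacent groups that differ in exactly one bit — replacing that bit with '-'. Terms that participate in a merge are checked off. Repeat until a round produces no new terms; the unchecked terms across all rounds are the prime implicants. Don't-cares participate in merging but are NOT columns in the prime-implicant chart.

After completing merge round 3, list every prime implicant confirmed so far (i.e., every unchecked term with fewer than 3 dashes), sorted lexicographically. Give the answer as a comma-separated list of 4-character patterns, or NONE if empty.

-1-0, 01--, 1--0

size-2^0 implicants → 0010(✓)  0011(✓)  0100(✓)  0101(✓)  0110(✓)  0111(✓)  1000(✓)  1010(✓)  1011(✓)  1100(✓)  1110(✓)  1111(✓)
size-2^1 implicants → -010(✓)  -011(✓)  -100(✓)  -110(✓)  -111(✓)  0-10(✓)  0-11(✓)  001-(✓)  01-0(✓)  01-1(✓)  010-(✓)  011-(✓)  1-00(✓)  1-10(✓)  1-11(✓)  10-0(✓)  101-(✓)  11-0(✓)  111-(✓)
size-2^2 implicants → --10(✓)  --11(✓)  -01-(✓)  -1-0  -11-(✓)  0-1-(✓)  01--  1--0  1-1-(✓)
size-2^3 implicants → --1-
Unchecked terms (primes): --1-, -1-0, 01--, 1--0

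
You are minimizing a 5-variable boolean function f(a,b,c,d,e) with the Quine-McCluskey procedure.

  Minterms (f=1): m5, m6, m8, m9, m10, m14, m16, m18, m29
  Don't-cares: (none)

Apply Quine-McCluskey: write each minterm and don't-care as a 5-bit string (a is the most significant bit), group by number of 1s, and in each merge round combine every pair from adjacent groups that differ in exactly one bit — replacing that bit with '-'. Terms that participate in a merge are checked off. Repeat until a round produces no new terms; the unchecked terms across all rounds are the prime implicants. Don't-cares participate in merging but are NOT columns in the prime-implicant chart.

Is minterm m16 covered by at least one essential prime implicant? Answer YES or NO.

YES

Round 0: 00101 00110✓ 01000✓ 01001✓ 01010✓ 01110✓ 10000✓ 10010✓ 11101
Round 1: 0-110 01-10 010-0 0100- 100-0
PIs = {0-110, 00101, 01-10, 010-0, 0100-, 100-0, 11101}
Coverage chart:
  m5: 00101 ←essential
  m6: 0-110 ←essential
  m8: 010-0,0100-
  m9: 0100- ←essential
  m10: 01-10,010-0
  m14: 0-110,01-10
  m16: 100-0 ←essential
  m18: 100-0 ←essential
  m29: 11101 ←essential
Essential: 0-110, 00101, 0100-, 100-0, 11101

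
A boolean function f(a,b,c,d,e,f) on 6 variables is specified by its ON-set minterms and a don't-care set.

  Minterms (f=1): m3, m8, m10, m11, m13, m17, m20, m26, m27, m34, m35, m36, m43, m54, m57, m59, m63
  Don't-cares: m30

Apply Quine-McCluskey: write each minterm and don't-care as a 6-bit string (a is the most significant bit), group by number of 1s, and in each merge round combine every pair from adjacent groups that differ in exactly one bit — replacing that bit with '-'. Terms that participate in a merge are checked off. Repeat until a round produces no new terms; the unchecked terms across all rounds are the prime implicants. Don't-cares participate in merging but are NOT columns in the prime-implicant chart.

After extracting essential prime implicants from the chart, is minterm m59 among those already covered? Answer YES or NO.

[col 0] 000011*, 001000*, 001010*, 001011*, 001101, 010001, 010100, 011010*, 011011*, 011110*, 100010*, 100011*, 100100, 101011*, 110110, 111001*, 111011*, 111111*
[col 1] -00011*, -01011*, -11011*, 0-1010*, 0-1011*, 00-011*, 0010-0, 00101-*, 011-10, 01101-*, 1-1011*, 10-011*, 10001-, 111-11, 1110-1
[col 2] --1011, -0-011, 0-101-
Prime implicants: --1011, -0-011, 0-101-, 0010-0, 001101, 010001, 010100, 011-10, 10001-, 100100, 110110, 111-11, 1110-1
PI chart (minterm → PIs covering it):
  3 | -0-011  (sole → essential)
  8 | 0010-0  (sole → essential)
  10 | 0-101-,0010-0
  11 | --1011,-0-011,0-101-
  13 | 001101  (sole → essential)
  17 | 010001  (sole → essential)
  20 | 010100  (sole → essential)
  26 | 0-101-,011-10
  27 | --1011,0-101-
  34 | 10001-  (sole → essential)
  35 | -0-011,10001-
  36 | 100100  (sole → essential)
  43 | --1011,-0-011
  54 | 110110  (sole → essential)
  57 | 1110-1  (sole → essential)
  59 | --1011,111-11,1110-1
  63 | 111-11  (sole → essential)
Essential prime implicants: -0-011, 0010-0, 001101, 010001, 010100, 10001-, 100100, 110110, 111-11, 1110-1

YES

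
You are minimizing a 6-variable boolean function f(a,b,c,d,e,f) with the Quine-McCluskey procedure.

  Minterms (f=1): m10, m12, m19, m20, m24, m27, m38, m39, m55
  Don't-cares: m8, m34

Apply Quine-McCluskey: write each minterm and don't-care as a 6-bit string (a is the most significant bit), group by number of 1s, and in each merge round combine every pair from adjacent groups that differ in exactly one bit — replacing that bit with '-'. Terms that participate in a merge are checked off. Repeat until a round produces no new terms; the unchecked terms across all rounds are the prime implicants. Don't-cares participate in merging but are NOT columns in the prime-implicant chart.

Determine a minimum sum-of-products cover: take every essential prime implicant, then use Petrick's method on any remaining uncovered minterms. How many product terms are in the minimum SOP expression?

7

size-2^0 implicants → 001000(✓)  001010(✓)  001100(✓)  010011(✓)  010100  011000(✓)  011011(✓)  100010(✓)  100110(✓)  100111(✓)  110111(✓)
size-2^1 implicants → 0-1000  001-00  0010-0  01-011  1-0111  100-10  10011-
Unchecked terms (primes): 0-1000, 001-00, 0010-0, 01-011, 010100, 1-0111, 100-10, 10011-
Minterm coverage:
  m10 ⊆ 0010-0 [E]
  m12 ⊆ 001-00 [E]
  m19 ⊆ 01-011 [E]
  m20 ⊆ 010100 [E]
  m24 ⊆ 0-1000 [E]
  m27 ⊆ 01-011 [E]
  m38 ⊆ 100-10,10011-
  m39 ⊆ 1-0111,10011-
  m55 ⊆ 1-0111 [E]
E = {0-1000, 001-00, 0010-0, 01-011, 010100, 1-0111}
Petrick residual → 100-10
Cover = a'cd'e'f' + a'b'ce'f' + a'b'cd'f' + a'bd'ef + a'bc'de'f' + ac'def + ab'c'ef'  |cover|=7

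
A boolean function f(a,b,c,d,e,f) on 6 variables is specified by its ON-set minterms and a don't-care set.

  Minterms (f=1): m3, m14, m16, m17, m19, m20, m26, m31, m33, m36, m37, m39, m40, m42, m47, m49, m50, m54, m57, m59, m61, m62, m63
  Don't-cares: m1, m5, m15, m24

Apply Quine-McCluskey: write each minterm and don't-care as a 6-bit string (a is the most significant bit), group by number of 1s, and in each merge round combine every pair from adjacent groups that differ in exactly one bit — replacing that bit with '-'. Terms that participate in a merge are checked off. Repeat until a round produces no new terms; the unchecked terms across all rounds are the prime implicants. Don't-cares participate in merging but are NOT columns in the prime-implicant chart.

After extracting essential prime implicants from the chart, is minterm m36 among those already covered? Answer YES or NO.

Round 0: 000001✓ 000011✓ 000101✓ 001110✓ 001111✓ 010000✓ 010001✓ 010011✓ 010100✓ 011000✓ 011010✓ 011111✓ 100001✓ 100100✓ 100101✓ 100111✓ 101000✓ 101010✓ 101111✓ 110001✓ 110010✓ 110110✓ 111001✓ 111011✓ 111101✓ 111110✓ 111111✓
Round 1: -00001✓ -00101✓ -01111✓ -10001✓ -11111✓ 0-0001✓ 0-0011✓ 0-1111✓ 000-01✓ 0000-1✓ 00111- 01-000 010-00 0100-1✓ 01000- 0110-0 1-0001✓ 1-1111✓ 10-111 100-01✓ 1001-1 10010- 1010-0 11-001 11-110 110-10 111-01✓ 111-11✓ 1110-1✓ 1111-1✓ 11111-
Round 2: --0001 --1111 -00-01 0-00-1 111--1
PIs = {--0001, --1111, -00-01, 0-00-1, 00111-, 01-000, 010-00, 01000-, 0110-0, 10-111, 1001-1, 10010-, 1010-0, 11-001, 11-110, 110-10, 111--1, 11111-}
Coverage chart:
  m3: 0-00-1 ←essential
  m14: 00111- ←essential
  m16: 01-000,010-00,01000-
  m17: --0001,0-00-1,01000-
  m19: 0-00-1 ←essential
  m20: 010-00 ←essential
  m26: 0110-0 ←essential
  m31: --1111 ←essential
  m33: --0001,-00-01
  m36: 10010- ←essential
  m37: -00-01,1001-1,10010-
  m39: 10-111,1001-1
  m40: 1010-0 ←essential
  m42: 1010-0 ←essential
  m47: --1111,10-111
  m49: --0001,11-001
  m50: 110-10 ←essential
  m54: 11-110,110-10
  m57: 11-001,111--1
  m59: 111--1 ←essential
  m61: 111--1 ←essential
  m62: 11-110,11111-
  m63: --1111,111--1,11111-
Essential: --1111, 0-00-1, 00111-, 010-00, 0110-0, 10010-, 1010-0, 110-10, 111--1

YES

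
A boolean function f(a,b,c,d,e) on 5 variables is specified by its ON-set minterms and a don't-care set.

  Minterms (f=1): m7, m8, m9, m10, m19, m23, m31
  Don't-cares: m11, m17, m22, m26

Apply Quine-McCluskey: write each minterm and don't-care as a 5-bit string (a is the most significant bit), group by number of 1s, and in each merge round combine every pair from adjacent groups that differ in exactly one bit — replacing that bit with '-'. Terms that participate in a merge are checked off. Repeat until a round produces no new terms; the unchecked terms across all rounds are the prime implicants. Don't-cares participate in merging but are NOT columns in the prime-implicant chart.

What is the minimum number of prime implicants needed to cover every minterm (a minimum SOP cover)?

4

[col 0] 00111*, 01000*, 01001*, 01010*, 01011*, 10001*, 10011*, 10110*, 10111*, 11010*, 11111*
[col 1] -0111, -1010, 010-0*, 010-1*, 0100-*, 0101-*, 1-111, 10-11, 100-1, 1011-
[col 2] 010--
Prime implicants: -0111, -1010, 010--, 1-111, 10-11, 100-1, 1011-
PI chart (minterm → PIs covering it):
  7 | -0111  (sole → essential)
  8 | 010--  (sole → essential)
  9 | 010--  (sole → essential)
  10 | -1010,010--
  19 | 10-11,100-1
  23 | -0111,1-111,10-11,1011-
  31 | 1-111  (sole → essential)
Essential prime implicants: -0111, 010--, 1-111
Petrick residual → 10-11
Minimum SOP uses 4 PIs: b'cde + a'bc' + acde + ab'de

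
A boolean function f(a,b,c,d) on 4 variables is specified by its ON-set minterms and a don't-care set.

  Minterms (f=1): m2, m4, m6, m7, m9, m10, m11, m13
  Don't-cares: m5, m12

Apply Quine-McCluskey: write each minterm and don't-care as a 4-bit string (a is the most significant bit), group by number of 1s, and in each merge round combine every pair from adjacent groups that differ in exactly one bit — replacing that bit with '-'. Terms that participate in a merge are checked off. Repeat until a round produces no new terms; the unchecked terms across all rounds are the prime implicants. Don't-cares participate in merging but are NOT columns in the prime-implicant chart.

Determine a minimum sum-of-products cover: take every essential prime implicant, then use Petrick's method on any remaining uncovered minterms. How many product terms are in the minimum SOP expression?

4

Round 0: 0010✓ 0100✓ 0101✓ 0110✓ 0111✓ 1001✓ 1010✓ 1011✓ 1100✓ 1101✓
Round 1: -010 -100✓ -101✓ 0-10 01-0✓ 01-1✓ 010-✓ 011-✓ 1-01 10-1 101- 110-✓
Round 2: -10- 01--
PIs = {-010, -10-, 0-10, 01--, 1-01, 10-1, 101-}
Coverage chart:
  m2: -010,0-10
  m4: -10-,01--
  m6: 0-10,01--
  m7: 01-- ←essential
  m9: 1-01,10-1
  m10: -010,101-
  m11: 10-1,101-
  m13: -10-,1-01
Essential: 01--
Petrick residual → -010, -10-, 10-1
Min cover (4 terms): b'cd' + bc' + a'b + ab'd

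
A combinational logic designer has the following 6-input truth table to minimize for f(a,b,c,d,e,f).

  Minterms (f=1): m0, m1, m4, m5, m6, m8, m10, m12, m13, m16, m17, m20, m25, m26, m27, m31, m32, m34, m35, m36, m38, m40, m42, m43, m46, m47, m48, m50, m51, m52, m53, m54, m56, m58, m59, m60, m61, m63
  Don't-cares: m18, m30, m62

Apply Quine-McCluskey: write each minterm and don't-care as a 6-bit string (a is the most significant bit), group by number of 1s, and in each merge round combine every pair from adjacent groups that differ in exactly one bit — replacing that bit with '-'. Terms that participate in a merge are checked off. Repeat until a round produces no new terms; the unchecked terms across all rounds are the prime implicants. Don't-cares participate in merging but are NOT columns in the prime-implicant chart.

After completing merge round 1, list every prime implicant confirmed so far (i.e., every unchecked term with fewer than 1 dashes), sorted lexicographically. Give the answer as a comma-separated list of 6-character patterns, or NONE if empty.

Round 0: 000000✓ 000001✓ 000100✓ 000101✓ 000110✓ 001000✓ 001010✓ 001100✓ 001101✓ 010000✓ 010001✓ 010010✓ 010100✓ 011001✓ 011010✓ 011011✓ 011110✓ 011111✓ 100000✓ 100010✓ 100011✓ 100100✓ 100110✓ 101000✓ 101010✓ 101011✓ 101110✓ 101111✓ 110000✓ 110010✓ 110011✓ 110100✓ 110101✓ 110110✓ 111000✓ 111010✓ 111011✓ 111100✓ 111101✓ 111110✓ 111111✓
Round 1: -00000✓ -00100✓ -00110✓ -01000✓ -01010✓ -10000✓ -10010✓ -10100✓ -11010✓ -11011✓ -11110✓ -11111✓ 0-0000✓ 0-0001✓ 0-0100✓ 0-1010✓ 00-000✓ 00-100✓ 00-101✓ 000-00✓ 000-01✓ 00000-✓ 0001-0✓ 00010-✓ 001-00✓ 0010-0✓ 00110-✓ 01-001 01-010✓ 010-00✓ 0100-0✓ 01000-✓ 011-10✓ 011-11✓ 0110-1 01101-✓ 01111-✓ 1-0000✓ 1-0010✓ 1-0011✓ 1-0100✓ 1-0110✓ 1-1000✓ 1-1010✓ 1-1011✓ 1-1110✓ 1-1111✓ 10-000✓ 10-010✓ 10-011✓ 10-110✓ 100-00✓ 100-10✓ 1000-0✓ 10001-✓ 1001-0✓ 101-10✓ 101-11✓ 1010-0✓ 10101-✓ 10111-✓ 11-000✓ 11-010✓ 11-011✓ 11-100✓ 11-101✓ 11-110✓ 110-00✓ 110-10✓ 1100-0✓ 11001-✓ 1101-0✓ 11010-✓ 111-00✓ 111-10✓ 111-11✓ 1110-0✓ 11101-✓ 1111-0✓ 1111-1✓ 11110-✓ 11111-✓
Round 2: --0000✓ --0100✓ --1010 -0-000 -00-00✓ -001-0 -010-0 -1-010 -10-00✓ -100-0 -11-10✓ -11-11✓ -1101-✓ -1111-✓ 0-0-00✓ 0-000- 00--00 00-10- 000-0- 011-1-✓ 1--000✓ 1--010✓ 1--011✓ 1--110✓ 1-0-00✓ 1-0-10✓ 1-00-0✓ 1-001-✓ 1-01-0✓ 1-1-10✓ 1-1-11✓ 1-10-0✓ 1-101-✓ 1-111-✓ 10--10✓ 10-0-0✓ 10-01-✓ 100--0✓ 101-1-✓ 11--00✓ 11--10✓ 11-0-0✓ 11-01-✓ 11-1-0✓ 11-10- 110--0✓ 111--0✓ 111-1-✓ 1111--
Round 3: --0-00 -11-1- 1---10 1--0-0 1--01- 1-0--0 1-1-1- 11---0
PIs = {--0-00, --1010, -0-000, -001-0, -010-0, -1-010, -100-0, -11-1-, 0-000-, 00--00, 00-10-, 000-0-, 01-001, 0110-1, 1---10, 1--0-0, 1--01-, 1-0--0, 1-1-1-, 11---0, 11-10-, 1111--}

NONE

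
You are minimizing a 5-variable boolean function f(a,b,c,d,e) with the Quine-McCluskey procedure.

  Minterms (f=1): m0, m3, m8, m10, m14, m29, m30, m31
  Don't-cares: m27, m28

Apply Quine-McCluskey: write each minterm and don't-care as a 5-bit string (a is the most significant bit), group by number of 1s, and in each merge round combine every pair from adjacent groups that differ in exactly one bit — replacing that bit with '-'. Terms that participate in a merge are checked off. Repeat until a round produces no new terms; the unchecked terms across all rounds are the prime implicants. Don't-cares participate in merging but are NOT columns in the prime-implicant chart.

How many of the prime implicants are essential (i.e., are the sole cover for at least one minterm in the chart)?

[col 0] 00000*, 00011, 01000*, 01010*, 01110*, 11011*, 11100*, 11101*, 11110*, 11111*
[col 1] -1110, 0-000, 01-10, 010-0, 11-11, 111-0*, 111-1*, 1110-*, 1111-*
[col 2] 111--
Prime implicants: -1110, 0-000, 00011, 01-10, 010-0, 11-11, 111--
PI chart (minterm → PIs covering it):
  0 | 0-000  (sole → essential)
  3 | 00011  (sole → essential)
  8 | 0-000,010-0
  10 | 01-10,010-0
  14 | -1110,01-10
  29 | 111--  (sole → essential)
  30 | -1110,111--
  31 | 11-11,111--
Essential prime implicants: 0-000, 00011, 111--

3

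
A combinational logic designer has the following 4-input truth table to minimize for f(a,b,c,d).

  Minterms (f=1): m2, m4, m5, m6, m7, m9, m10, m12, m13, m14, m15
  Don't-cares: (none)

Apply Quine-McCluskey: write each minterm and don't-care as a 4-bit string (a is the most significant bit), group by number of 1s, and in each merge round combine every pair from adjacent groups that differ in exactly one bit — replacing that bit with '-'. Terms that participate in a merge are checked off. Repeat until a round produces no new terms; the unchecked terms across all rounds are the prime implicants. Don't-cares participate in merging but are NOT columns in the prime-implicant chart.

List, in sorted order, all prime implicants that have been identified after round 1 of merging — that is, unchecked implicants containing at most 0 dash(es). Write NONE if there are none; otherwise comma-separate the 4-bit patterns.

NONE

size-2^0 implicants → 0010(✓)  0100(✓)  0101(✓)  0110(✓)  0111(✓)  1001(✓)  1010(✓)  1100(✓)  1101(✓)  1110(✓)  1111(✓)
size-2^1 implicants → -010(✓)  -100(✓)  -101(✓)  -110(✓)  -111(✓)  0-10(✓)  01-0(✓)  01-1(✓)  010-(✓)  011-(✓)  1-01  1-10(✓)  11-0(✓)  11-1(✓)  110-(✓)  111-(✓)
size-2^2 implicants → --10  -1-0(✓)  -1-1(✓)  -10-(✓)  -11-(✓)  01--(✓)  11--(✓)
size-2^3 implicants → -1--
Unchecked terms (primes): --10, -1--, 1-01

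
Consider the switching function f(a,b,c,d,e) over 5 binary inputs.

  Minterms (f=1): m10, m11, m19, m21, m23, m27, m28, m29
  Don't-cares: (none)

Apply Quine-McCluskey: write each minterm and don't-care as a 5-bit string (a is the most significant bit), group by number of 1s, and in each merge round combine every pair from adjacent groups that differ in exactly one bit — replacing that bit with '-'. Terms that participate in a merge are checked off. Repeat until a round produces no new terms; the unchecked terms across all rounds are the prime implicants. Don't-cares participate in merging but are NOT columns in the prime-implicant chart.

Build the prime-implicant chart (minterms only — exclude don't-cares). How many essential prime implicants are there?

2

Round 0: 01010✓ 01011✓ 10011✓ 10101✓ 10111✓ 11011✓ 11100✓ 11101✓
Round 1: -1011 0101- 1-011 1-101 10-11 101-1 1110-
PIs = {-1011, 0101-, 1-011, 1-101, 10-11, 101-1, 1110-}
Coverage chart:
  m10: 0101- ←essential
  m11: -1011,0101-
  m19: 1-011,10-11
  m21: 1-101,101-1
  m23: 10-11,101-1
  m27: -1011,1-011
  m28: 1110- ←essential
  m29: 1-101,1110-
Essential: 0101-, 1110-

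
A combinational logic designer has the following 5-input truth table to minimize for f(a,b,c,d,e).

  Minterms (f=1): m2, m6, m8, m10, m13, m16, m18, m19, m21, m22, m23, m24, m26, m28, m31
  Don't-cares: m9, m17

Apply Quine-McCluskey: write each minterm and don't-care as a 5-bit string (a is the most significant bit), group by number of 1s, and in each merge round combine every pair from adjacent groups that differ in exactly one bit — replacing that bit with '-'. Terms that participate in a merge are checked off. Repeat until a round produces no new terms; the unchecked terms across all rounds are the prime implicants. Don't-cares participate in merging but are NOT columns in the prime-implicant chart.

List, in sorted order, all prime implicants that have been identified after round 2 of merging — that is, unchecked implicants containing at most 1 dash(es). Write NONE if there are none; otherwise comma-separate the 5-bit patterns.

Round 0: 00010✓ 00110✓ 01000✓ 01001✓ 01010✓ 01101✓ 10000✓ 10001✓ 10010✓ 10011✓ 10101✓ 10110✓ 10111✓ 11000✓ 11010✓ 11100✓ 11111✓
Round 1: -0010✓ -0110✓ -1000✓ -1010✓ 0-010✓ 00-10✓ 01-01 010-0✓ 0100- 1-000✓ 1-010✓ 1-111 10-01✓ 10-10✓ 10-11✓ 100-0✓ 100-1✓ 1000-✓ 1001-✓ 101-1✓ 1011-✓ 11-00 110-0✓
Round 2: --010 -0-10 -10-0 1-0-0 10--1 10-1- 100--
PIs = {--010, -0-10, -10-0, 01-01, 0100-, 1-0-0, 1-111, 10--1, 10-1-, 100--, 11-00}

01-01, 0100-, 1-111, 11-00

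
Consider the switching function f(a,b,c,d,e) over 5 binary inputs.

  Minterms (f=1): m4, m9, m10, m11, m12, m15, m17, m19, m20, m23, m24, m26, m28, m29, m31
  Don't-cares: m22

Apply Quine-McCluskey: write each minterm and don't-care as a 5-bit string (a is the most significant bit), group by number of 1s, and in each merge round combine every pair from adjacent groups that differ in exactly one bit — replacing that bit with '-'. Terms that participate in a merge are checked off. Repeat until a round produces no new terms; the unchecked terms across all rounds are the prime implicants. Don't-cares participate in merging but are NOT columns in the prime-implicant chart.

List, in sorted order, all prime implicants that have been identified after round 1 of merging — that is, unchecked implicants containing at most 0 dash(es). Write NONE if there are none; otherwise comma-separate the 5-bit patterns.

[col 0] 00100*, 01001*, 01010*, 01011*, 01100*, 01111*, 10001*, 10011*, 10100*, 10110*, 10111*, 11000*, 11010*, 11100*, 11101*, 11111*
[col 1] -0100*, -1010, -1100*, -1111, 0-100*, 01-11, 010-1, 0101-, 1-100*, 1-111, 10-11, 100-1, 101-0, 1011-, 11-00, 110-0, 111-1, 1110-
[col 2] --100
Prime implicants: --100, -1010, -1111, 01-11, 010-1, 0101-, 1-111, 10-11, 100-1, 101-0, 1011-, 11-00, 110-0, 111-1, 1110-

NONE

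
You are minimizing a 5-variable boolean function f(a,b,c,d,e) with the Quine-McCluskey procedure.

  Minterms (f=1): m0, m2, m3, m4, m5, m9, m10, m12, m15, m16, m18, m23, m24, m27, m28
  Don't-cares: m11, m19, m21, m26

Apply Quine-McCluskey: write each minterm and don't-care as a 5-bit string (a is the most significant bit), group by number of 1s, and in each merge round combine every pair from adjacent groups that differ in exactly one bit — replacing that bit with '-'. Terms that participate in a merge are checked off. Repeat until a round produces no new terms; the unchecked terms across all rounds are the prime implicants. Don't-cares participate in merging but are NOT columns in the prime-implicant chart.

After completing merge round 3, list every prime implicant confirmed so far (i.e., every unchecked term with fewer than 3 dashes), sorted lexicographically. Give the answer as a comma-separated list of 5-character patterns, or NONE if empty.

-00-0, -0101, -1100, 0-100, 00-00, 0010-, 01-11, 010-1, 1-0-0, 10-11, 101-1, 11-00

Round 0: 00000✓ 00010✓ 00011✓ 00100✓ 00101✓ 01001✓ 01010✓ 01011✓ 01100✓ 01111✓ 10000✓ 10010✓ 10011✓ 10101✓ 10111✓ 11000✓ 11010✓ 11011✓ 11100✓
Round 1: -0000✓ -0010✓ -0011✓ -0101 -1010✓ -1011✓ -1100 0-010✓ 0-011✓ 0-100 00-00 000-0✓ 0001-✓ 0010- 01-11 010-1 0101-✓ 1-000✓ 1-010✓ 1-011✓ 10-11 100-0✓ 1001-✓ 101-1 11-00 110-0✓ 1101-✓
Round 2: --010✓ --011✓ -00-0 -001-✓ -101-✓ 0-01-✓ 1-0-0 1-01-✓
Round 3: --01-
PIs = {--01-, -00-0, -0101, -1100, 0-100, 00-00, 0010-, 01-11, 010-1, 1-0-0, 10-11, 101-1, 11-00}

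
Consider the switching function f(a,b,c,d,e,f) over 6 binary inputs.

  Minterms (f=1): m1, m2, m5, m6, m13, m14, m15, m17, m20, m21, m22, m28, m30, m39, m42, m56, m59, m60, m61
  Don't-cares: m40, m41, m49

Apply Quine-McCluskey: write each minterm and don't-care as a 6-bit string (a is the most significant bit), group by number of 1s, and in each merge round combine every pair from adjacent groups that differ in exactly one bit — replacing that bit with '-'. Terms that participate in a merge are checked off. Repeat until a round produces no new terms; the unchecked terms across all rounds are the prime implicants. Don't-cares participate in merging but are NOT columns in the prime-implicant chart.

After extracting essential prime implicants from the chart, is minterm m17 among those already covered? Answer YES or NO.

size-2^0 implicants → 000001(✓)  000010(✓)  000101(✓)  000110(✓)  001101(✓)  001110(✓)  001111(✓)  010001(✓)  010100(✓)  010101(✓)  010110(✓)  011100(✓)  011110(✓)  100111  101000(✓)  101001(✓)  101010(✓)  110001(✓)  111000(✓)  111011  111100(✓)  111101(✓)
size-2^1 implicants → -10001  -11100  0-0001(✓)  0-0101(✓)  0-0110(✓)  0-1110(✓)  00-101  00-110(✓)  000-01(✓)  000-10  0011-1  00111-  01-100(✓)  01-110(✓)  010-01(✓)  0101-0(✓)  01010-  0111-0(✓)  1-1000  1010-0  10100-  111-00  11110-
size-2^2 implicants → 0--110  0-0-01  01-1-0
Unchecked terms (primes): -10001, -11100, 0--110, 0-0-01, 00-101, 000-10, 0011-1, 00111-, 01-1-0, 01010-, 1-1000, 100111, 1010-0, 10100-, 111-00, 111011, 11110-
Minterm coverage:
  m1 ⊆ 0-0-01 [E]
  m2 ⊆ 000-10 [E]
  m5 ⊆ 0-0-01,00-101
  m6 ⊆ 0--110,000-10
  m13 ⊆ 00-101,0011-1
  m14 ⊆ 0--110,00111-
  m15 ⊆ 0011-1,00111-
  m17 ⊆ -10001,0-0-01
  m20 ⊆ 01-1-0,01010-
  m21 ⊆ 0-0-01,01010-
  m22 ⊆ 0--110,01-1-0
  m28 ⊆ -11100,01-1-0
  m30 ⊆ 0--110,01-1-0
  m39 ⊆ 100111 [E]
  m42 ⊆ 1010-0 [E]
  m56 ⊆ 1-1000,111-00
  m59 ⊆ 111011 [E]
  m60 ⊆ -11100,111-00,11110-
  m61 ⊆ 11110- [E]
E = {0-0-01, 000-10, 100111, 1010-0, 111011, 11110-}

YES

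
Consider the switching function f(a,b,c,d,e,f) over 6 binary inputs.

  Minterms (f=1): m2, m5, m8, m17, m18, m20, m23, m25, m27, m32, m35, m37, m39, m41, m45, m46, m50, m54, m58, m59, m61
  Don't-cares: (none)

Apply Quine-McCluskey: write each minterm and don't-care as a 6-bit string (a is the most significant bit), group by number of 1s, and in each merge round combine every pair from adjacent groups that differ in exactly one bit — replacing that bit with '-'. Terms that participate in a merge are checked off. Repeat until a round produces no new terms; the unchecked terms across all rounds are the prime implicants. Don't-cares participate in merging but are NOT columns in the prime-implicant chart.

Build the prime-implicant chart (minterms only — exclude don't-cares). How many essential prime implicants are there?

[col 0] 000010*, 000101*, 001000, 010001*, 010010*, 010100, 010111, 011001*, 011011*, 100000, 100011*, 100101*, 100111*, 101001*, 101101*, 101110, 110010*, 110110*, 111010*, 111011*, 111101*
[col 1] -00101, -10010, -11011, 0-0010, 01-001, 0110-1, 1-1101, 10-101, 100-11, 1001-1, 101-01, 11-010, 110-10, 11101-
Prime implicants: -00101, -10010, -11011, 0-0010, 001000, 01-001, 010100, 010111, 0110-1, 1-1101, 10-101, 100-11, 100000, 1001-1, 101-01, 101110, 11-010, 110-10, 11101-
PI chart (minterm → PIs covering it):
  2 | 0-0010  (sole → essential)
  5 | -00101  (sole → essential)
  8 | 001000  (sole → essential)
  17 | 01-001  (sole → essential)
  18 | -10010,0-0010
  20 | 010100  (sole → essential)
  23 | 010111  (sole → essential)
  25 | 01-001,0110-1
  27 | -11011,0110-1
  32 | 100000  (sole → essential)
  35 | 100-11  (sole → essential)
  37 | -00101,10-101,1001-1
  39 | 100-11,1001-1
  41 | 101-01  (sole → essential)
  45 | 1-1101,10-101,101-01
  46 | 101110  (sole → essential)
  50 | -10010,11-010,110-10
  54 | 110-10  (sole → essential)
  58 | 11-010,11101-
  59 | -11011,11101-
  61 | 1-1101  (sole → essential)
Essential prime implicants: -00101, 0-0010, 001000, 01-001, 010100, 010111, 1-1101, 100-11, 100000, 101-01, 101110, 110-10

12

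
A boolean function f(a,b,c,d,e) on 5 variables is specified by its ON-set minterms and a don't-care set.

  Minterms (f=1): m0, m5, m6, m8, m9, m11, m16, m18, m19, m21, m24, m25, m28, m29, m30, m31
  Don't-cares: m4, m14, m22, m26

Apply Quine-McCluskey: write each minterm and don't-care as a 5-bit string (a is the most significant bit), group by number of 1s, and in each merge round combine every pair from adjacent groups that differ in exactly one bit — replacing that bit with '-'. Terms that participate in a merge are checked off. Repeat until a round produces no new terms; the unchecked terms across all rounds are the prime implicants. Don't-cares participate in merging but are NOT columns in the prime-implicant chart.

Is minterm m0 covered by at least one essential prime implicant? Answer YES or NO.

NO

[col 0] 00000*, 00100*, 00101*, 00110*, 01000*, 01001*, 01011*, 01110*, 10000*, 10010*, 10011*, 10101*, 10110*, 11000*, 11001*, 11010*, 11100*, 11101*, 11110*, 11111*
[col 1] -0000*, -0101, -0110*, -1000*, -1001*, -1110*, 0-000*, 0-110*, 00-00, 001-0, 0010-, 010-1, 0100-*, 1-000*, 1-010*, 1-101, 1-110*, 10-10*, 100-0*, 1001-, 11-00*, 11-01*, 11-10*, 110-0*, 1100-*, 111-0*, 111-1*, 1110-*, 1111-*
[col 2] --000, --110, -100-, 1--10, 1-0-0, 11--0, 11-0-, 111--
Prime implicants: --000, --110, -0101, -100-, 00-00, 001-0, 0010-, 010-1, 1--10, 1-0-0, 1-101, 1001-, 11--0, 11-0-, 111--
PI chart (minterm → PIs covering it):
  0 | --000,00-00
  5 | -0101,0010-
  6 | --110,001-0
  8 | --000,-100-
  9 | -100-,010-1
  11 | 010-1  (sole → essential)
  16 | --000,1-0-0
  18 | 1--10,1-0-0,1001-
  19 | 1001-  (sole → essential)
  21 | -0101,1-101
  24 | --000,-100-,1-0-0,11--0,11-0-
  25 | -100-,11-0-
  28 | 11--0,11-0-,111--
  29 | 1-101,11-0-,111--
  30 | --110,1--10,11--0,111--
  31 | 111--  (sole → essential)
Essential prime implicants: 010-1, 1001-, 111--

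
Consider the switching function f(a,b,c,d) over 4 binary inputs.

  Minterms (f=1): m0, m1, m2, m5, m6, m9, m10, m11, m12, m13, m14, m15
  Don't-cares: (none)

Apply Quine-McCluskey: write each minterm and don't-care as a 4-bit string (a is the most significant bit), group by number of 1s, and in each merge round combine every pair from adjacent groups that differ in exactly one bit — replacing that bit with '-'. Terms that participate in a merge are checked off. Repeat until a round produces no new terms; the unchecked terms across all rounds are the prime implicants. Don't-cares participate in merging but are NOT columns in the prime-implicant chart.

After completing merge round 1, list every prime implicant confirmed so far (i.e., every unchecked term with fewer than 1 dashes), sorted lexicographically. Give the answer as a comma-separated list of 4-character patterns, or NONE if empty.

NONE

[col 0] 0000*, 0001*, 0010*, 0101*, 0110*, 1001*, 1010*, 1011*, 1100*, 1101*, 1110*, 1111*
[col 1] -001*, -010*, -101*, -110*, 0-01*, 0-10*, 00-0, 000-, 1-01*, 1-10*, 1-11*, 10-1*, 101-*, 11-0*, 11-1*, 110-*, 111-*
[col 2] --01, --10, 1--1, 1-1-, 11--
Prime implicants: --01, --10, 00-0, 000-, 1--1, 1-1-, 11--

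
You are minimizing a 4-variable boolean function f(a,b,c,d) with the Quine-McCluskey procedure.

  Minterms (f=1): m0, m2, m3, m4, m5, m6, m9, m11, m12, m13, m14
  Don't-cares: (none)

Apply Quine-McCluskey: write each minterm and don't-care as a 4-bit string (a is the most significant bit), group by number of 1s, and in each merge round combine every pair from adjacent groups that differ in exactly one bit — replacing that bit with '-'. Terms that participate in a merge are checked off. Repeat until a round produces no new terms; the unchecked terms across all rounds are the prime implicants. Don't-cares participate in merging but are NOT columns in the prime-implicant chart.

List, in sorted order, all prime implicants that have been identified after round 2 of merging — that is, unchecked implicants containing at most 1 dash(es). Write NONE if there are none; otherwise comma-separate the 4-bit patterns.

[col 0] 0000*, 0010*, 0011*, 0100*, 0101*, 0110*, 1001*, 1011*, 1100*, 1101*, 1110*
[col 1] -011, -100*, -101*, -110*, 0-00*, 0-10*, 00-0*, 001-, 01-0*, 010-*, 1-01, 10-1, 11-0*, 110-*
[col 2] -1-0, -10-, 0--0
Prime implicants: -011, -1-0, -10-, 0--0, 001-, 1-01, 10-1

-011, 001-, 1-01, 10-1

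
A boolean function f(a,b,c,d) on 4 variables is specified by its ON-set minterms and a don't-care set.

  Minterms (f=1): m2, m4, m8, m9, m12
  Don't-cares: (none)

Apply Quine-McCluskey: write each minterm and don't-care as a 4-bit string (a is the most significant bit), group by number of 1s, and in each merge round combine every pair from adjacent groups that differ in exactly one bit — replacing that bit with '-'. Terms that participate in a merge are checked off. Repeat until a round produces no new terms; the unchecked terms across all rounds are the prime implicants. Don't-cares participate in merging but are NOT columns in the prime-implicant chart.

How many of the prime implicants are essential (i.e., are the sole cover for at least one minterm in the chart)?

3

size-2^0 implicants → 0010  0100(✓)  1000(✓)  1001(✓)  1100(✓)
size-2^1 implicants → -100  1-00  100-
Unchecked terms (primes): -100, 0010, 1-00, 100-
Minterm coverage:
  m2 ⊆ 0010 [E]
  m4 ⊆ -100 [E]
  m8 ⊆ 1-00,100-
  m9 ⊆ 100- [E]
  m12 ⊆ -100,1-00
E = {-100, 0010, 100-}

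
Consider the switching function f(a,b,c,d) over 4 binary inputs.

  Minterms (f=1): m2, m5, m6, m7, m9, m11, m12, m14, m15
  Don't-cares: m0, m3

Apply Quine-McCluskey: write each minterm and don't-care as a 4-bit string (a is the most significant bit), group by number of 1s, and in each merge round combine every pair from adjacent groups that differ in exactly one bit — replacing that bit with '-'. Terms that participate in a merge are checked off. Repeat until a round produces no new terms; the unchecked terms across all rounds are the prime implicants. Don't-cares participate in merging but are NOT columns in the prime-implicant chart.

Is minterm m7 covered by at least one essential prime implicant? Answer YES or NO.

size-2^0 implicants → 0000(✓)  0010(✓)  0011(✓)  0101(✓)  0110(✓)  0111(✓)  1001(✓)  1011(✓)  1100(✓)  1110(✓)  1111(✓)
size-2^1 implicants → -011(✓)  -110(✓)  -111(✓)  0-10(✓)  0-11(✓)  00-0  001-(✓)  01-1  011-(✓)  1-11(✓)  10-1  11-0  111-(✓)
size-2^2 implicants → --11  -11-  0-1-
Unchecked terms (primes): --11, -11-, 0-1-, 00-0, 01-1, 10-1, 11-0
Minterm coverage:
  m2 ⊆ 0-1-,00-0
  m5 ⊆ 01-1 [E]
  m6 ⊆ -11-,0-1-
  m7 ⊆ --11,-11-,0-1-,01-1
  m9 ⊆ 10-1 [E]
  m11 ⊆ --11,10-1
  m12 ⊆ 11-0 [E]
  m14 ⊆ -11-,11-0
  m15 ⊆ --11,-11-
E = {01-1, 10-1, 11-0}

YES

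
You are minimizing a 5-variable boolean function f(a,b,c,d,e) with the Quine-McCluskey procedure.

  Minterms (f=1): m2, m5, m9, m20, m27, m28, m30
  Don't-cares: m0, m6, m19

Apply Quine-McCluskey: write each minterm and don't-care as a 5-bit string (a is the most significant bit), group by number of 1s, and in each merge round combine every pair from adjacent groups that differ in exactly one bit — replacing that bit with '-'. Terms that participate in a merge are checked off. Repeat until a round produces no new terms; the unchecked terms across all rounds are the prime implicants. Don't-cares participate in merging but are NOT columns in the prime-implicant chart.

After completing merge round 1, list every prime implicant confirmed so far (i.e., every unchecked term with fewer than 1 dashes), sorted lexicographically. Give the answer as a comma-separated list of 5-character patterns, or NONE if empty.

size-2^0 implicants → 00000(✓)  00010(✓)  00101  00110(✓)  01001  10011(✓)  10100(✓)  11011(✓)  11100(✓)  11110(✓)
size-2^1 implicants → 00-10  000-0  1-011  1-100  111-0
Unchecked terms (primes): 00-10, 000-0, 00101, 01001, 1-011, 1-100, 111-0

00101, 01001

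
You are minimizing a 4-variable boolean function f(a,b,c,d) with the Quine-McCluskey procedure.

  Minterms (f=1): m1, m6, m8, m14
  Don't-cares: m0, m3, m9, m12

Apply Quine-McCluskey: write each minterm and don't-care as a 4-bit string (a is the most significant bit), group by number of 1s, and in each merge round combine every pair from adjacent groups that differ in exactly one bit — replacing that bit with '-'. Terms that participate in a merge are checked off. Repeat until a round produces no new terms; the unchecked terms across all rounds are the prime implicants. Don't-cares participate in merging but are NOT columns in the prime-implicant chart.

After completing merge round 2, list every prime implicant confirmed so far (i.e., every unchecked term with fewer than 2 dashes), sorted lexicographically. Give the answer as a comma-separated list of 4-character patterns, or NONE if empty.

size-2^0 implicants → 0000(✓)  0001(✓)  0011(✓)  0110(✓)  1000(✓)  1001(✓)  1100(✓)  1110(✓)
size-2^1 implicants → -000(✓)  -001(✓)  -110  00-1  000-(✓)  1-00  100-(✓)  11-0
size-2^2 implicants → -00-
Unchecked terms (primes): -00-, -110, 00-1, 1-00, 11-0

-110, 00-1, 1-00, 11-0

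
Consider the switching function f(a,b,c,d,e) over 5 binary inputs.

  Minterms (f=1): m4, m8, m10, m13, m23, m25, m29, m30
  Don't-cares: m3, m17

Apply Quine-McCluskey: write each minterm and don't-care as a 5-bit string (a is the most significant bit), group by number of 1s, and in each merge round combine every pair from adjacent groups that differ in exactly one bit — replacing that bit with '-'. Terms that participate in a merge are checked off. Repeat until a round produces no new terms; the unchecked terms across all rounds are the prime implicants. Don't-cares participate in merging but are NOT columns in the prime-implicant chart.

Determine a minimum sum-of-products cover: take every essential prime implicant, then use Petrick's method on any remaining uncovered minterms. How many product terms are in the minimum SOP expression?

6

Round 0: 00011 00100 01000✓ 01010✓ 01101✓ 10001✓ 10111 11001✓ 11101✓ 11110
Round 1: -1101 010-0 1-001 11-01
PIs = {-1101, 00011, 00100, 010-0, 1-001, 10111, 11-01, 11110}
Coverage chart:
  m4: 00100 ←essential
  m8: 010-0 ←essential
  m10: 010-0 ←essential
  m13: -1101 ←essential
  m23: 10111 ←essential
  m25: 1-001,11-01
  m29: -1101,11-01
  m30: 11110 ←essential
Essential: -1101, 00100, 010-0, 10111, 11110
Petrick residual → 1-001
Min cover (6 terms): bcd'e + a'b'cd'e' + a'bc'e' + ac'd'e + ab'cde + abcde'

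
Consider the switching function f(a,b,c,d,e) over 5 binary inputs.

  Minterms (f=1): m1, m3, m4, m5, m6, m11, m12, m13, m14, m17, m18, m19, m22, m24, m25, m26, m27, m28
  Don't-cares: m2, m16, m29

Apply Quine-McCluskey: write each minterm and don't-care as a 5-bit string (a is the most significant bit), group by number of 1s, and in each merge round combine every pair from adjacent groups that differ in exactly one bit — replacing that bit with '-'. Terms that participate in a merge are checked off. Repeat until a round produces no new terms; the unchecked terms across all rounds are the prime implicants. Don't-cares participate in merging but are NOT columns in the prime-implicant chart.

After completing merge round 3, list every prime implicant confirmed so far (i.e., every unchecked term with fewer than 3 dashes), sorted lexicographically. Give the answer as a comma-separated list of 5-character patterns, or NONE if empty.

--011, -0-10, -00-1, -001-, -110-, 0-1-0, 0-10-, 00-01, 11-0-

[col 0] 00001*, 00010*, 00011*, 00100*, 00101*, 00110*, 01011*, 01100*, 01101*, 01110*, 10000*, 10001*, 10010*, 10011*, 10110*, 11000*, 11001*, 11010*, 11011*, 11100*, 11101*
[col 1] -0001*, -0010*, -0011*, -0110*, -1011*, -1100*, -1101*, 0-011*, 0-100*, 0-101*, 0-110*, 00-01, 00-10*, 000-1*, 0001-*, 001-0*, 0010-*, 011-0*, 0110-*, 1-000*, 1-001*, 1-010*, 1-011*, 10-10*, 100-0*, 100-1*, 1000-*, 1001-*, 11-00*, 11-01*, 110-0*, 110-1*, 1100-*, 1101-*, 1110-*
[col 2] --011, -0-10, -00-1, -001-, -110-, 0-1-0, 0-10-, 1-0-0*, 1-0-1*, 1-00-*, 1-01-*, 100--*, 11-0-, 110--*
[col 3] 1-0--
Prime implicants: --011, -0-10, -00-1, -001-, -110-, 0-1-0, 0-10-, 00-01, 1-0--, 11-0-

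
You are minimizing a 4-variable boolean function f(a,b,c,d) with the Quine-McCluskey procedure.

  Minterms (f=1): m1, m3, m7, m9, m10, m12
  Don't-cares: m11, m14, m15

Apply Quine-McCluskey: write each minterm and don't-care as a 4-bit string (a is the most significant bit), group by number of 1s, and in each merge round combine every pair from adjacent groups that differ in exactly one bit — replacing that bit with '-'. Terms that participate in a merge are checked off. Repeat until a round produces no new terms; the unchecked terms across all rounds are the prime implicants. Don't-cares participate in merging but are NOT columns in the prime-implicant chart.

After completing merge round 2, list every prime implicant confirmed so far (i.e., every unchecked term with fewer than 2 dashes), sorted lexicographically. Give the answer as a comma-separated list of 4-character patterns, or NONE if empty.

size-2^0 implicants → 0001(✓)  0011(✓)  0111(✓)  1001(✓)  1010(✓)  1011(✓)  1100(✓)  1110(✓)  1111(✓)
size-2^1 implicants → -001(✓)  -011(✓)  -111(✓)  0-11(✓)  00-1(✓)  1-10(✓)  1-11(✓)  10-1(✓)  101-(✓)  11-0  111-(✓)
size-2^2 implicants → --11  -0-1  1-1-
Unchecked terms (primes): --11, -0-1, 1-1-, 11-0

11-0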